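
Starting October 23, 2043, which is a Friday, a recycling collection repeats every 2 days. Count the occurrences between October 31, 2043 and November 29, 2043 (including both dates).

15

Occurrences land 2·i days after October 23, 2043 for i = 0, 1, 2, …
October 31, 2043 is 8 days after the start; 8 ÷ 2 = 4 remainder 0. First occurrence in the window: #5 on October 31, 2043 (4×2 = 8 days in).
November 29, 2043 is 37 days after the start; 37 ÷ 2 = 18 remainder 1. Last occurrence in the window: #19 on November 28, 2043.
Occurrences #5 through #19: 15 in total.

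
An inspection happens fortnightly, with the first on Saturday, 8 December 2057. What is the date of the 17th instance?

The 17th occurrence is 16 intervals after the first: 16 × 14 = 224 days after 8 December 2057.
December has 31 days — 23 days to the end of December leaves 201.
January has 31 days (170 left).
February has 28 days (142 left).
March has 31 days (111 left).
April has 30 days (81 left).
May has 31 days (50 left).
June has 30 days (20 left).
20 days into July → 20 July 2058.

20 July 2058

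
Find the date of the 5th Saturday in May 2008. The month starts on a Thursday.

May 31, 2008

May 2008 begins on a Thursday, so the first Saturday is May 3 (2 days later).
The 5th Saturday is 4 weeks later: 3 + 28 = 31.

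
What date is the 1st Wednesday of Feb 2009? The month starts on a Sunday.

Feb 4, 2009

Feb 2009 begins on a Sunday, so the first Wednesday is Feb 4 (3 days later).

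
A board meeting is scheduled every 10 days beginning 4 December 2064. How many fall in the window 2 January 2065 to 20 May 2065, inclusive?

14

Occurrences land 10·i days after 4 December 2064 for i = 0, 1, 2, …
2 January 2065 is 29 days after the start; 29 ÷ 10 = 2 remainder 9; since the remainder is 9, round up to i = 3. First occurrence in the window: #4 on 3 January 2065 (3×10 = 30 days in).
20 May 2065 is 167 days after the start; 167 ÷ 10 = 16 remainder 7. Last occurrence in the window: #17 on 13 May 2065.
Occurrences #4 through #17: 14 in total.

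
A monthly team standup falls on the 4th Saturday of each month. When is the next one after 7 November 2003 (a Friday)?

November 2003 starts on a Saturday; its first Saturday is the 1st, so the 4th Saturday is the 22nd — 22 November 2003.
22 November 2003 is after 7 November 2003, so that is the next one.

22 November 2003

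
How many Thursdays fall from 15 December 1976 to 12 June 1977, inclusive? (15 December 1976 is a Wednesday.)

26

15 December 1976 is a Wednesday; the first Thursday on or after it is 16 December 1976 (1 day later).
From 16 December 1976 to 12 June 1977: 15 + 31 + 28 + 31 + 30 + 31 + 12 = 178 days (rest of December, January, February, March, April, May, June).
178 ÷ 7 = 25 full weeks with remainder 3, so 25 more Thursdays after the first → 26.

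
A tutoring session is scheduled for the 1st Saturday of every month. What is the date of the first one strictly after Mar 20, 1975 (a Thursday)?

Mar 1975 starts on a Saturday, so its 1st Saturday is Mar 1, 1975.
That is not after Mar 20, 1975, so look at Apr 1975.
Apr 1975 starts on a Tuesday, so its 1st Saturday is Apr 5, 1975 (4 days in).

Apr 5, 1975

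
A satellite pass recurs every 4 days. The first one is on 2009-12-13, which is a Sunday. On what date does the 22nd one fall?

2010-03-07

The 22nd occurrence is 21 intervals after the first: 21 × 4 = 84 days after 2009-12-13.
December has 31 days — 18 days to the end of December leaves 66.
January has 31 days (35 left).
February has 28 days (7 left).
7 days into March → 2010-03-07.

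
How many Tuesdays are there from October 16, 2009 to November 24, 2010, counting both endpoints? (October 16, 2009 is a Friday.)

58

October 16, 2009 is a Friday; the first Tuesday on or after it is October 20, 2009 (4 days later).
From October 20, 2009 to November 24, 2010: 72 + 328 = 400 days (rest of 2009, to November 24, 2010 in 2010).
400 ÷ 7 = 57 full weeks with remainder 1, so 57 more Tuesdays after the first → 58.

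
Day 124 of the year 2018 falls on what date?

January has 31 days (124 − 31 = 93 remain).
February has 28 days (93 − 28 = 65 remain).
March has 31 days (65 − 31 = 34 remain).
April has 30 days (34 − 30 = 4 remain).
4 into May → May 4.

May 4, 2018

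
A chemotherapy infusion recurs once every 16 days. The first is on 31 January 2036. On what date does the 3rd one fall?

3 March 2036

The 3rd occurrence is 2 intervals after the first: 2 × 16 = 32 days after 31 January 2036.
January has 31 days — 0 days to the end of January leaves 32.
February has 29 days (3 left).
3 days into March → 3 March 2036.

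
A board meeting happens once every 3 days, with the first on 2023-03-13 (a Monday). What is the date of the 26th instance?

The 26th occurrence is 25 intervals after the first: 25 × 3 = 75 days after 2023-03-13.
March has 31 days — 18 days to the end of March leaves 57.
April has 30 days (27 left).
27 days into May → 2023-05-27.

2023-05-27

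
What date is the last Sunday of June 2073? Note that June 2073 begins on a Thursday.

25 June 2073

June 2073 begins on a Thursday, so the first Sunday is June 4 (3 days later).
June 2073 has 30 days. Adding weeks: 4, 11, 18, 25 — the last one ≤ 30 is the 25th.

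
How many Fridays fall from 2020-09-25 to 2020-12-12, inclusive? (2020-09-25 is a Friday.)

12

2020-09-25 is a Friday; the first Friday on or after it is 2020-09-25.
From 2020-09-25 to 2020-12-12: 5 + 31 + 30 + 12 = 78 days (rest of September, October, November, December).
78 ÷ 7 = 11 full weeks with remainder 1, so 11 more Fridays after the first → 12.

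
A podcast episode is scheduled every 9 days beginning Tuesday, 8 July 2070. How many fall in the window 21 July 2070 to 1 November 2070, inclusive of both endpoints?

11

Occurrences land 9·i days after 8 July 2070 for i = 0, 1, 2, …
21 July 2070 is 13 days after the start; 13 ÷ 9 = 1 remainder 4; since the remainder is 4, round up to i = 2. First occurrence in the window: #3 on 26 July 2070 (2×9 = 18 days in).
1 November 2070 is 116 days after the start; 116 ÷ 9 = 12 remainder 8. Last occurrence in the window: #13 on 24 October 2070.
Occurrences #3 through #13: 11 in total.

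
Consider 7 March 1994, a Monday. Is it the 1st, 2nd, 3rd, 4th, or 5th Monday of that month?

1st

Day 7 falls in week ⌈7/7⌉ of the month.
Days 1–7 hold the 1st Monday, 8–14 the 2nd, 15–21 the 3rd, 22–28 the 4th, 29–31 the 5th.
7 is in the range for the 1st.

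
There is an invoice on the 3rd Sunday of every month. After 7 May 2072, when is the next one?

May 2072 starts on a Sunday; its first Sunday is the 1st, so the 3rd Sunday is the 15th — 15 May 2072.
15 May 2072 is after 7 May 2072, so that is the next one.

15 May 2072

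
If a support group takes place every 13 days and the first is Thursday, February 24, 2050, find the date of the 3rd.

March 22, 2050

The 3rd occurrence is 2 intervals after the first: 2 × 13 = 26 days after February 24, 2050.
February has 28 days — 4 days to the end of February leaves 22.
22 days into March → March 22, 2050.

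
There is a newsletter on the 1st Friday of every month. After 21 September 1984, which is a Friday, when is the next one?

5 October 1984

September 1984 starts on a Saturday, so its 1st Friday is 7 September 1984 (6 days in).
That is not after 21 September 1984, so look at October 1984.
October 1984 starts on a Monday, so its 1st Friday is 5 October 1984 (4 days in).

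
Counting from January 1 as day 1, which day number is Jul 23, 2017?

Days in months before Jul: 31 + 28 + 31 + 30 + 31 + 30 = 181.
Plus 23 days into Jul → day 204.

204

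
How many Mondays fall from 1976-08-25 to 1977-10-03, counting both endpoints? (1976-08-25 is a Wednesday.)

58

1976-08-25 is a Wednesday; the first Monday on or after it is 1976-08-30 (5 days later).
From 1976-08-30 to 1977-10-03: 123 + 276 = 399 days (rest of 1976, to 1977-10-03 in 1977).
399 ÷ 7 = 57 full weeks with remainder 0, so 57 more Mondays after the first → 58.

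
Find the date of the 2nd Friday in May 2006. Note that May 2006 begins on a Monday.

May 12, 2006

May 2006 begins on a Monday, so the first Friday is May 5 (4 days later).
The 2nd Friday is 1 weeks later: 5 + 7 = 12.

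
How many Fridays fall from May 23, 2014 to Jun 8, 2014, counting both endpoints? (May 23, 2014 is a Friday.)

3

May 23, 2014 is a Friday; the first Friday on or after it is May 23, 2014.
From May 23, 2014 to Jun 8, 2014: 8 + 8 = 16 days (rest of May, Jun).
16 ÷ 7 = 2 full weeks with remainder 2, so 2 more Fridays after the first → 3.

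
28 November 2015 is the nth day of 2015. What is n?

Days in months before November: 31 + 28 + 31 + 30 + 31 + 30 + 31 + 31 + 30 + 31 = 304.
Plus 28 days into November → day 332.

332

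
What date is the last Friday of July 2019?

July 26, 2019

July 2019 begins on a Monday, so the first Friday is July 5 (4 days later).
July 2019 has 31 days. Adding weeks: 5, 12, 19, 26 — the last one ≤ 31 is the 26th.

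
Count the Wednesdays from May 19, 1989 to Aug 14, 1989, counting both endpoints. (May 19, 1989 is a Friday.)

12

May 19, 1989 is a Friday; the first Wednesday on or after it is May 24, 1989 (5 days later).
From May 24, 1989 to Aug 14, 1989: 7 + 30 + 31 + 14 = 82 days (rest of May, Jun, Jul, Aug).
82 ÷ 7 = 11 full weeks with remainder 5, so 11 more Wednesdays after the first → 12.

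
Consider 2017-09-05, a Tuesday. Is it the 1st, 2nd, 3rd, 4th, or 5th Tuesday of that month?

1st

Day 5 falls in week ⌈5/7⌉ of the month.
Days 1–7 hold the 1st Tuesday, 8–14 the 2nd, 15–21 the 3rd, 22–28 the 4th, 29–31 the 5th.
5 is in the range for the 1st.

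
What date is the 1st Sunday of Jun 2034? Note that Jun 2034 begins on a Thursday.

Jun 2034 begins on a Thursday, so the first Sunday is Jun 4 (3 days later).

Jun 4, 2034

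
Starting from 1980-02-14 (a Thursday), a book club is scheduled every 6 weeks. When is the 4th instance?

The 4th occurrence is 3 intervals after the first: 3 × 42 = 126 days after 1980-02-14.
February has 29 days — 15 days to the end of February leaves 111.
March has 31 days (80 left).
April has 30 days (50 left).
May has 31 days (19 left).
19 days into June → 1980-06-19.

1980-06-19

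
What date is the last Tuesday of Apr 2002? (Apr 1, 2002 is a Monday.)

Apr 30, 2002

Apr 2002 begins on a Monday, so the first Tuesday is Apr 2 (1 day later).
Apr 2002 has 30 days. Adding weeks: 2, 9, 16, 23, 30 — the last one ≤ 30 is the 30th.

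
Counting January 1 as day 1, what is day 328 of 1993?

January has 31 days (328 − 31 = 297 remain).
February has 28 days (297 − 28 = 269 remain).
March has 31 days (269 − 31 = 238 remain).
April has 30 days (238 − 30 = 208 remain).
May has 31 days (208 − 31 = 177 remain).
June has 30 days (177 − 30 = 147 remain).
July has 31 days (147 − 31 = 116 remain).
August has 31 days (116 − 31 = 85 remain).
September has 30 days (85 − 30 = 55 remain).
October has 31 days (55 − 31 = 24 remain).
24 into November → November 24.

1993-11-24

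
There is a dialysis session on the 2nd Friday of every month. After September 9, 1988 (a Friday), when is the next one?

September 1988 starts on a Thursday; its first Friday is the 2nd, so the 2nd Friday is the 9th — September 9, 1988.
That is not after September 9, 1988, so look at October 1988.
October 1988 starts on a Saturday; its first Friday is the 7th, so the 2nd Friday is the 14th — October 14, 1988.

October 14, 1988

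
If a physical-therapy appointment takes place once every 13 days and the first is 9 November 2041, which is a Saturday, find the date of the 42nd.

The 42nd occurrence is 41 intervals after the first: 41 × 13 = 533 days after 9 November 2041.
November has 30 days — 21 days to the end of November leaves 512.
From end of November to end of 2041 is 31 days (481 left).
2042 has 365 days (116 left).
January has 31 days (85 left).
February has 28 days (57 left).
March has 31 days (26 left).
26 days into April → 26 April 2043.

26 April 2043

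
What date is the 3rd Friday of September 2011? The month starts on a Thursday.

September 2011 begins on a Thursday, so the first Friday is September 2 (1 day later).
The 3rd Friday is 2 weeks later: 2 + 14 = 16.

2011-09-16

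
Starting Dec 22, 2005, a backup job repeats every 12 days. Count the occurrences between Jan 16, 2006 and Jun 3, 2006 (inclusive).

11

Occurrences land 12·i days after Dec 22, 2005 for i = 0, 1, 2, …
Jan 16, 2006 is 25 days after the start; 25 ÷ 12 = 2 remainder 1; since the remainder is 1, round up to i = 3. First occurrence in the window: #4 on Jan 27, 2006 (3×12 = 36 days in).
Jun 3, 2006 is 163 days after the start; 163 ÷ 12 = 13 remainder 7. Last occurrence in the window: #14 on May 27, 2006.
Occurrences #4 through #14: 11 in total.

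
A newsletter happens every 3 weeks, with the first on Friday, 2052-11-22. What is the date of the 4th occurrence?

The 4th occurrence is 3 intervals after the first: 3 × 21 = 63 days after 2052-11-22.
November has 30 days — 8 days to the end of November leaves 55.
December has 31 days (24 left).
24 days into January → 2053-01-24.

2053-01-24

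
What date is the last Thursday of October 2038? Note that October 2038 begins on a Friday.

2038-10-28

October 2038 begins on a Friday, so the first Thursday is October 7 (6 days later).
October 2038 has 31 days. Adding weeks: 7, 14, 21, 28 — the last one ≤ 31 is the 28th.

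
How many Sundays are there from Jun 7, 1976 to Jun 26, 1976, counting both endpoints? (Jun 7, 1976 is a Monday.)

2

Jun 7, 1976 is a Monday; the first Sunday on or after it is Jun 13, 1976 (6 days later).
From Jun 13, 1976 to Jun 26, 1976 is 26 − 13 = 13 days.
13 ÷ 7 = 1 full weeks with remainder 6, so 1 more Sundays after the first → 2.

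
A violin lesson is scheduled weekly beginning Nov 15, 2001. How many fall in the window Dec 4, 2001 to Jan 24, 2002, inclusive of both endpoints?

Occurrences land 7·i days after Nov 15, 2001 for i = 0, 1, 2, …
Dec 4, 2001 is 19 days after the start; 19 ÷ 7 = 2 remainder 5; since the remainder is 5, round up to i = 3. First occurrence in the window: #4 on Dec 6, 2001 (3×7 = 21 days in).
Jan 24, 2002 is 70 days after the start; 70 ÷ 7 = 10 remainder 0. Last occurrence in the window: #11 on Jan 24, 2002.
Occurrences #4 through #11: 8 in total.

8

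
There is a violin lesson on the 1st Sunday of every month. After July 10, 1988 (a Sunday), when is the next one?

August 7, 1988

July 1988 starts on a Friday, so its 1st Sunday is July 3, 1988 (2 days in).
That is not after July 10, 1988, so look at August 1988.
August 1988 starts on a Monday, so its 1st Sunday is August 7, 1988 (6 days in).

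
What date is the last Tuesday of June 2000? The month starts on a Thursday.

27 June 2000

June 2000 begins on a Thursday, so the first Tuesday is June 6 (5 days later).
June 2000 has 30 days. Adding weeks: 6, 13, 20, 27 — the last one ≤ 30 is the 27th.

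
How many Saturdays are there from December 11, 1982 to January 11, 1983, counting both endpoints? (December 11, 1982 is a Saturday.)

5

December 11, 1982 is a Saturday; the first Saturday on or after it is December 11, 1982.
From December 11, 1982 to January 11, 1983: 20 + 11 = 31 days (rest of December, January).
31 ÷ 7 = 4 full weeks with remainder 3, so 4 more Saturdays after the first → 5.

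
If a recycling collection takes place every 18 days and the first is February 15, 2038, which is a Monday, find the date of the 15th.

October 25, 2038

The 15th occurrence is 14 intervals after the first: 14 × 18 = 252 days after February 15, 2038.
February has 28 days — 13 days to the end of February leaves 239.
March has 31 days (208 left).
April has 30 days (178 left).
May has 31 days (147 left).
June has 30 days (117 left).
July has 31 days (86 left).
August has 31 days (55 left).
September has 30 days (25 left).
25 days into October → October 25, 2038.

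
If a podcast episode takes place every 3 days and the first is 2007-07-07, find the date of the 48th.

2007-11-25

The 48th occurrence is 47 intervals after the first: 47 × 3 = 141 days after 2007-07-07.
July has 31 days — 24 days to the end of July leaves 117.
August has 31 days (86 left).
September has 30 days (56 left).
October has 31 days (25 left).
25 days into November → 2007-11-25.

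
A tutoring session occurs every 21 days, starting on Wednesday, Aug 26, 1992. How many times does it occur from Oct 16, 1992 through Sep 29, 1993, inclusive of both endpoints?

17

Occurrences land 21·i days after Aug 26, 1992 for i = 0, 1, 2, …
Oct 16, 1992 is 51 days after the start; 51 ÷ 21 = 2 remainder 9; since the remainder is 9, round up to i = 3. First occurrence in the window: #4 on Oct 28, 1992 (3×21 = 63 days in).
Sep 29, 1993 is 399 days after the start; 399 ÷ 21 = 19 remainder 0. Last occurrence in the window: #20 on Sep 29, 1993.
Occurrences #4 through #20: 17 in total.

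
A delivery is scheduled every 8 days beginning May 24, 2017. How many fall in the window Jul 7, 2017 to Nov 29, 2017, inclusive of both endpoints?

Occurrences land 8·i days after May 24, 2017 for i = 0, 1, 2, …
Jul 7, 2017 is 44 days after the start; 44 ÷ 8 = 5 remainder 4; since the remainder is 4, round up to i = 6. First occurrence in the window: #7 on Jul 11, 2017 (6×8 = 48 days in).
Nov 29, 2017 is 189 days after the start; 189 ÷ 8 = 23 remainder 5. Last occurrence in the window: #24 on Nov 24, 2017.
Occurrences #7 through #24: 18 in total.

18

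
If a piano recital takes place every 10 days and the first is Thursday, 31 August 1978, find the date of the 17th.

7 February 1979

The 17th occurrence is 16 intervals after the first: 16 × 10 = 160 days after 31 August 1978.
August has 31 days — 0 days to the end of August leaves 160.
September has 30 days (130 left).
October has 31 days (99 left).
November has 30 days (69 left).
December has 31 days (38 left).
January has 31 days (7 left).
7 days into February → 7 February 1979.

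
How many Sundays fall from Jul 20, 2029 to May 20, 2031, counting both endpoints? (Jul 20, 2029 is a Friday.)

96

Jul 20, 2029 is a Friday; the first Sunday on or after it is Jul 22, 2029 (2 days later).
From Jul 22, 2029 to May 20, 2031: 162 + 365 + 140 = 667 days (rest of 2029, 2030, to May 20, 2031 in 2031).
667 ÷ 7 = 95 full weeks with remainder 2, so 95 more Sundays after the first → 96.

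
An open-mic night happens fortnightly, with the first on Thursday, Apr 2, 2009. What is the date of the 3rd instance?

Apr 30, 2009

The 3rd occurrence is 2 intervals after the first: 2 × 14 = 28 days after Apr 2, 2009.
28 days later is Apr 30, 2009.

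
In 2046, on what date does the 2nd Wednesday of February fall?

February 14, 2046

February 2046 begins on a Thursday, so the first Wednesday is February 7 (6 days later).
The 2nd Wednesday is 1 weeks later: 7 + 7 = 14.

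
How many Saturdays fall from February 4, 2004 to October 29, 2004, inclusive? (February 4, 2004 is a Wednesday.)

February 4, 2004 is a Wednesday; the first Saturday on or after it is February 7, 2004 (3 days later).
From February 7, 2004 to October 29, 2004: 22 + 31 + 30 + 31 + 30 + 31 + 31 + 30 + 29 = 265 days (rest of February, March, April, May, June, July, August, September, October).
265 ÷ 7 = 37 full weeks with remainder 6, so 37 more Saturdays after the first → 38.

38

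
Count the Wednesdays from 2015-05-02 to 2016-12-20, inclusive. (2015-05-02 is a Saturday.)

85

2015-05-02 is a Saturday; the first Wednesday on or after it is 2015-05-06 (4 days later).
From 2015-05-06 to 2016-12-20: 239 + 355 = 594 days (rest of 2015, to 2016-12-20 in 2016).
594 ÷ 7 = 84 full weeks with remainder 6, so 84 more Wednesdays after the first → 85.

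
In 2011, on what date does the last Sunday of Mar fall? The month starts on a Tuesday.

Mar 27, 2011

Mar 2011 begins on a Tuesday, so the first Sunday is Mar 6 (5 days later).
Mar 2011 has 31 days. Adding weeks: 6, 13, 20, 27 — the last one ≤ 31 is the 27th.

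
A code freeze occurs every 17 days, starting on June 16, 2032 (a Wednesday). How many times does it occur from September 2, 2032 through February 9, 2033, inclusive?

Occurrences land 17·i days after June 16, 2032 for i = 0, 1, 2, …
September 2, 2032 is 78 days after the start; 78 ÷ 17 = 4 remainder 10; since the remainder is 10, round up to i = 5. First occurrence in the window: #6 on September 9, 2032 (5×17 = 85 days in).
February 9, 2033 is 238 days after the start; 238 ÷ 17 = 14 remainder 0. Last occurrence in the window: #15 on February 9, 2033.
Occurrences #6 through #15: 10 in total.

10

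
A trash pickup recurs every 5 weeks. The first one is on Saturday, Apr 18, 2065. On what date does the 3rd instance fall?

Jun 27, 2065

The 3rd occurrence is 2 intervals after the first: 2 × 35 = 70 days after Apr 18, 2065.
Apr has 30 days — 12 days to the end of Apr leaves 58.
May has 31 days (27 left).
27 days into Jun → Jun 27, 2065.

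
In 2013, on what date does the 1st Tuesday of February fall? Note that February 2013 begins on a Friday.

February 5, 2013

February 2013 begins on a Friday, so the first Tuesday is February 5 (4 days later).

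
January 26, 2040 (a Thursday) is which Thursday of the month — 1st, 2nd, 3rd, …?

4th

Day 26 falls in week ⌈26/7⌉ of the month.
Days 1–7 hold the 1st Thursday, 8–14 the 2nd, 15–21 the 3rd, 22–28 the 4th, 29–31 the 5th.
26 is in the range for the 4th.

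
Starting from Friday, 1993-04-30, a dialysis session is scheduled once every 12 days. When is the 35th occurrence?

The 35th occurrence is 34 intervals after the first: 34 × 12 = 408 days after 1993-04-30.
April has 30 days — 0 days to the end of April leaves 408.
From end of April to end of 1993 is 245 days (163 left).
January has 31 days (132 left).
February has 28 days (104 left).
March has 31 days (73 left).
April has 30 days (43 left).
May has 31 days (12 left).
12 days into June → 1994-06-12.

1994-06-12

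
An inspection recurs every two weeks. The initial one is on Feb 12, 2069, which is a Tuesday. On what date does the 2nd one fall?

The 2nd occurrence is 1 interval after the first: 1 × 14 = 14 days after Feb 12, 2069.
14 days later is Feb 26, 2069.

Feb 26, 2069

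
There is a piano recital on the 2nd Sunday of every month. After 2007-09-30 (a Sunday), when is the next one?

September 2007 starts on a Saturday; its first Sunday is the 2nd, so the 2nd Sunday is the 9th — 2007-09-09.
That is not after 2007-09-30, so look at October 2007.
October 2007 starts on a Monday; its first Sunday is the 7th, so the 2nd Sunday is the 14th — 2007-10-14.

2007-10-14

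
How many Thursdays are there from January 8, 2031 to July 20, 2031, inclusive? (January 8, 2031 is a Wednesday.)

January 8, 2031 is a Wednesday; the first Thursday on or after it is January 9, 2031 (1 day later).
From January 9, 2031 to July 20, 2031: 22 + 28 + 31 + 30 + 31 + 30 + 20 = 192 days (rest of January, February, March, April, May, June, July).
192 ÷ 7 = 27 full weeks with remainder 3, so 27 more Thursdays after the first → 28.

28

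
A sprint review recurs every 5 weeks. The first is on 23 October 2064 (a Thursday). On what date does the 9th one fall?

The 9th occurrence is 8 intervals after the first: 8 × 35 = 280 days after 23 October 2064.
October has 31 days — 8 days to the end of October leaves 272.
November has 30 days (242 left).
December has 31 days (211 left).
January has 31 days (180 left).
February has 28 days (152 left).
March has 31 days (121 left).
April has 30 days (91 left).
May has 31 days (60 left).
June has 30 days (30 left).
30 days into July → 30 July 2065.

30 July 2065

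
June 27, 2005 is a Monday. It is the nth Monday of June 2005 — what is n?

Day 27 falls in week ⌈27/7⌉ of the month.
Days 1–7 hold the 1st Monday, 8–14 the 2nd, 15–21 the 3rd, 22–28 the 4th, 29–31 the 5th.
27 is in the range for the 4th.

4th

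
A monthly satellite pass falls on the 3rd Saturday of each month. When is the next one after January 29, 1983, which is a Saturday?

February 19, 1983

January 1983 starts on a Saturday; its first Saturday is the 1st, so the 3rd Saturday is the 15th — January 15, 1983.
That is not after January 29, 1983, so look at February 1983.
February 1983 starts on a Tuesday; its first Saturday is the 5th, so the 3rd Saturday is the 19th — February 19, 1983.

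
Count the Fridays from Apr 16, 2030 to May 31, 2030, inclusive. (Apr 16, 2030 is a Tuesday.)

7

Apr 16, 2030 is a Tuesday; the first Friday on or after it is Apr 19, 2030 (3 days later).
From Apr 19, 2030 to May 31, 2030: 11 + 31 = 42 days (rest of Apr, May).
42 ÷ 7 = 6 full weeks with remainder 0, so 6 more Fridays after the first → 7.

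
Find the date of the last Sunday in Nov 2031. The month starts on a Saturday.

Nov 2031 begins on a Saturday, so the first Sunday is Nov 2 (1 day later).
Nov 2031 has 30 days. Adding weeks: 2, 9, 16, 23, 30 — the last one ≤ 30 is the 30th.

Nov 30, 2031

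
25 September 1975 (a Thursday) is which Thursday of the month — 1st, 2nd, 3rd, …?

4th

Day 25 falls in week ⌈25/7⌉ of the month.
Days 1–7 hold the 1st Thursday, 8–14 the 2nd, 15–21 the 3rd, 22–28 the 4th, 29–31 the 5th.
25 is in the range for the 4th.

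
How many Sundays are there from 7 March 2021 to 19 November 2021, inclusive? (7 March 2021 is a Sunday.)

37

7 March 2021 is a Sunday; the first Sunday on or after it is 7 March 2021.
From 7 March 2021 to 19 November 2021: 24 + 30 + 31 + 30 + 31 + 31 + 30 + 31 + 19 = 257 days (rest of March, April, May, June, July, August, September, October, November).
257 ÷ 7 = 36 full weeks with remainder 5, so 36 more Sundays after the first → 37.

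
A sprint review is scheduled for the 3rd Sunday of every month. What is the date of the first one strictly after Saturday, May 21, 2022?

May 2022 starts on a Sunday; its first Sunday is the 1st, so the 3rd Sunday is the 15th — May 15, 2022.
That is not after May 21, 2022, so look at June 2022.
June 2022 starts on a Wednesday; its first Sunday is the 5th, so the 3rd Sunday is the 19th — June 19, 2022.

June 19, 2022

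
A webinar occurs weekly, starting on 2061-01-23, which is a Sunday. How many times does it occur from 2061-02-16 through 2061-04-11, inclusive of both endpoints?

8

Occurrences land 7·i days after 2061-01-23 for i = 0, 1, 2, …
2061-02-16 is 24 days after the start; 24 ÷ 7 = 3 remainder 3; since the remainder is 3, round up to i = 4. First occurrence in the window: #5 on 2061-02-20 (4×7 = 28 days in).
2061-04-11 is 78 days after the start; 78 ÷ 7 = 11 remainder 1. Last occurrence in the window: #12 on 2061-04-10.
Occurrences #5 through #12: 8 in total.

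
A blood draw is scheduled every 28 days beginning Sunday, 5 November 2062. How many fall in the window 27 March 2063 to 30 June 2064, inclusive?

Occurrences land 28·i days after 5 November 2062 for i = 0, 1, 2, …
27 March 2063 is 142 days after the start; 142 ÷ 28 = 5 remainder 2; since the remainder is 2, round up to i = 6. First occurrence in the window: #7 on 22 April 2063 (6×28 = 168 days in).
30 June 2064 is 603 days after the start; 603 ÷ 28 = 21 remainder 15. Last occurrence in the window: #22 on 15 June 2064.
Occurrences #7 through #22: 16 in total.

16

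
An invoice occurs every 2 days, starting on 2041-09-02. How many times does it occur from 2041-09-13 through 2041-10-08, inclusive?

13

Occurrences land 2·i days after 2041-09-02 for i = 0, 1, 2, …
2041-09-13 is 11 days after the start; 11 ÷ 2 = 5 remainder 1; since the remainder is 1, round up to i = 6. First occurrence in the window: #7 on 2041-09-14 (6×2 = 12 days in).
2041-10-08 is 36 days after the start; 36 ÷ 2 = 18 remainder 0. Last occurrence in the window: #19 on 2041-10-08.
Occurrences #7 through #19: 13 in total.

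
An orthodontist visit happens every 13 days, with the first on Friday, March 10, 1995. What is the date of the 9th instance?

The 9th occurrence is 8 intervals after the first: 8 × 13 = 104 days after March 10, 1995.
March has 31 days — 21 days to the end of March leaves 83.
April has 30 days (53 left).
May has 31 days (22 left).
22 days into June → June 22, 1995.

June 22, 1995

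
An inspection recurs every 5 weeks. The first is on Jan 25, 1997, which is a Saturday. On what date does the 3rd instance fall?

The 3rd occurrence is 2 intervals after the first: 2 × 35 = 70 days after Jan 25, 1997.
Jan has 31 days — 6 days to the end of Jan leaves 64.
Feb has 28 days (36 left).
Mar has 31 days (5 left).
5 days into Apr → Apr 5, 1997.

Apr 5, 1997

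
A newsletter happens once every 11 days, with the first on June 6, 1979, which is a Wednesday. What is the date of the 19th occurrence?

The 19th occurrence is 18 intervals after the first: 18 × 11 = 198 days after June 6, 1979.
June has 30 days — 24 days to the end of June leaves 174.
July has 31 days (143 left).
August has 31 days (112 left).
September has 30 days (82 left).
October has 31 days (51 left).
November has 30 days (21 left).
21 days into December → December 21, 1979.

December 21, 1979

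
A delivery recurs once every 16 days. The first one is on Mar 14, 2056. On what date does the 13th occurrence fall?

Sep 22, 2056

The 13th occurrence is 12 intervals after the first: 12 × 16 = 192 days after Mar 14, 2056.
Mar has 31 days — 17 days to the end of Mar leaves 175.
Apr has 30 days (145 left).
May has 31 days (114 left).
Jun has 30 days (84 left).
Jul has 31 days (53 left).
Aug has 31 days (22 left).
22 days into Sep → Sep 22, 2056.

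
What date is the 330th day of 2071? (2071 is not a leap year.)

January has 31 days (330 − 31 = 299 remain).
February has 28 days (299 − 28 = 271 remain).
March has 31 days (271 − 31 = 240 remain).
April has 30 days (240 − 30 = 210 remain).
May has 31 days (210 − 31 = 179 remain).
June has 30 days (179 − 30 = 149 remain).
July has 31 days (149 − 31 = 118 remain).
August has 31 days (118 − 31 = 87 remain).
September has 30 days (87 − 30 = 57 remain).
October has 31 days (57 − 31 = 26 remain).
26 into November → November 26.

26 November 2071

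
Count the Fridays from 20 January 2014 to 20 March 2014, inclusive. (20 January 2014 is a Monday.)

20 January 2014 is a Monday; the first Friday on or after it is 24 January 2014 (4 days later).
From 24 January 2014 to 20 March 2014: 7 + 28 + 20 = 55 days (rest of January, February, March).
55 ÷ 7 = 7 full weeks with remainder 6, so 7 more Fridays after the first → 8.

8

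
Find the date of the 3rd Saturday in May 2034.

The first Saturday of May 2034 is May 6.
The 3rd Saturday is 2 weeks later: 6 + 14 = 20.

2034-05-20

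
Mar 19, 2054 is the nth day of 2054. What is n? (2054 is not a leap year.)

Days in months before Mar: 31 + 28 = 59.
Plus 19 days into Mar → day 78.

78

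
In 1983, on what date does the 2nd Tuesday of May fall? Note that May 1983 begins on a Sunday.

May 1983 begins on a Sunday, so the first Tuesday is May 3 (2 days later).
The 2nd Tuesday is 1 weeks later: 3 + 7 = 10.

May 10, 1983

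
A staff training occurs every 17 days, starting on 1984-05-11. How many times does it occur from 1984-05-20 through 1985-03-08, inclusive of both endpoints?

Occurrences land 17·i days after 1984-05-11 for i = 0, 1, 2, …
1984-05-20 is 9 days after the start; 9 ÷ 17 = 0 remainder 9; since the remainder is 9, round up to i = 1. First occurrence in the window: #2 on 1984-05-28 (1×17 = 17 days in).
1985-03-08 is 301 days after the start; 301 ÷ 17 = 17 remainder 12. Last occurrence in the window: #18 on 1985-02-24.
Occurrences #2 through #18: 17 in total.

17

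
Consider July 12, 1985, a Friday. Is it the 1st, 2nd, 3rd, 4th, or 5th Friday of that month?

2nd

Day 12 falls in week ⌈12/7⌉ of the month.
Days 1–7 hold the 1st Friday, 8–14 the 2nd, 15–21 the 3rd, 22–28 the 4th, 29–31 the 5th.
12 is in the range for the 2nd.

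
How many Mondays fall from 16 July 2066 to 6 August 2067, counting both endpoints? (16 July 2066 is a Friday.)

55

16 July 2066 is a Friday; the first Monday on or after it is 19 July 2066 (3 days later).
From 19 July 2066 to 6 August 2067: 165 + 218 = 383 days (rest of 2066, to 6 August 2067 in 2067).
383 ÷ 7 = 54 full weeks with remainder 5, so 54 more Mondays after the first → 55.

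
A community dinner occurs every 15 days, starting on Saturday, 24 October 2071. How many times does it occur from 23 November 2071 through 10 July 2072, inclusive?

Occurrences land 15·i days after 24 October 2071 for i = 0, 1, 2, …
23 November 2071 is 30 days after the start; 30 ÷ 15 = 2 remainder 0. First occurrence in the window: #3 on 23 November 2071 (2×15 = 30 days in).
10 July 2072 is 260 days after the start; 260 ÷ 15 = 17 remainder 5. Last occurrence in the window: #18 on 5 July 2072.
Occurrences #3 through #18: 16 in total.

16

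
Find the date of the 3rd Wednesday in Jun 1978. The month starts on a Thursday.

Jun 21, 1978

Jun 1978 begins on a Thursday, so the first Wednesday is Jun 7 (6 days later).
The 3rd Wednesday is 2 weeks later: 7 + 14 = 21.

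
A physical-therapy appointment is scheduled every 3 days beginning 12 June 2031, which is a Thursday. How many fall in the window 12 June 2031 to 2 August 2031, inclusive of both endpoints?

Occurrences land 3·i days after 12 June 2031 for i = 0, 1, 2, …
The window opens on the start date, so the first occurrence inside is #1 on 12 June 2031.
2 August 2031 is 51 days after the start; 51 ÷ 3 = 17 remainder 0. Last occurrence in the window: #18 on 2 August 2031.
Occurrences #1 through #18: 18 in total.

18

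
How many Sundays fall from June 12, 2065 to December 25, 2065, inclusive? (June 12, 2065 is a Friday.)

June 12, 2065 is a Friday; the first Sunday on or after it is June 14, 2065 (2 days later).
From June 14, 2065 to December 25, 2065: 16 + 31 + 31 + 30 + 31 + 30 + 25 = 194 days (rest of June, July, August, September, October, November, December).
194 ÷ 7 = 27 full weeks with remainder 5, so 27 more Sundays after the first → 28.

28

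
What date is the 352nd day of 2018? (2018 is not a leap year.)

January has 31 days (352 − 31 = 321 remain).
February has 28 days (321 − 28 = 293 remain).
March has 31 days (293 − 31 = 262 remain).
April has 30 days (262 − 30 = 232 remain).
May has 31 days (232 − 31 = 201 remain).
June has 30 days (201 − 30 = 171 remain).
July has 31 days (171 − 31 = 140 remain).
August has 31 days (140 − 31 = 109 remain).
September has 30 days (109 − 30 = 79 remain).
October has 31 days (79 − 31 = 48 remain).
November has 30 days (48 − 30 = 18 remain).
18 into December → December 18.

18 December 2018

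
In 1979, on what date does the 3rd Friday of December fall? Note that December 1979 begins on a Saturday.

December 1979 begins on a Saturday, so the first Friday is December 7 (6 days later).
The 3rd Friday is 2 weeks later: 7 + 14 = 21.

21 December 1979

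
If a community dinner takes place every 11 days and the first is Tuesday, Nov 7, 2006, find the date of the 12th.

The 12th occurrence is 11 intervals after the first: 11 × 11 = 121 days after Nov 7, 2006.
Nov has 30 days — 23 days to the end of Nov leaves 98.
Dec has 31 days (67 left).
Jan has 31 days (36 left).
Feb has 28 days (8 left).
8 days into Mar → Mar 8, 2007.

Mar 8, 2007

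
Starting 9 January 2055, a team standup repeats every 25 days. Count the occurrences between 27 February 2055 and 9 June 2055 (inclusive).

Occurrences land 25·i days after 9 January 2055 for i = 0, 1, 2, …
27 February 2055 is 49 days after the start; 49 ÷ 25 = 1 remainder 24; since the remainder is 24, round up to i = 2. First occurrence in the window: #3 on 28 February 2055 (2×25 = 50 days in).
9 June 2055 is 151 days after the start; 151 ÷ 25 = 6 remainder 1. Last occurrence in the window: #7 on 8 June 2055.
Occurrences #3 through #7: 5 in total.

5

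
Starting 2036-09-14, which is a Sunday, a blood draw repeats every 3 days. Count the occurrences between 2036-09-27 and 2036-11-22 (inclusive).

Occurrences land 3·i days after 2036-09-14 for i = 0, 1, 2, …
2036-09-27 is 13 days after the start; 13 ÷ 3 = 4 remainder 1; since the remainder is 1, round up to i = 5. First occurrence in the window: #6 on 2036-09-29 (5×3 = 15 days in).
2036-11-22 is 69 days after the start; 69 ÷ 3 = 23 remainder 0. Last occurrence in the window: #24 on 2036-11-22.
Occurrences #6 through #24: 19 in total.

19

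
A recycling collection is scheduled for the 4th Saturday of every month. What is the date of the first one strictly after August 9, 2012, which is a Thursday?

August 2012 starts on a Wednesday; its first Saturday is the 4th, so the 4th Saturday is the 25th — August 25, 2012.
August 25, 2012 is after August 9, 2012, so that is the next one.

August 25, 2012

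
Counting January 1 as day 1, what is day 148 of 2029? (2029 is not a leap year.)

2029-05-28

January has 31 days (148 − 31 = 117 remain).
February has 28 days (117 − 28 = 89 remain).
March has 31 days (89 − 31 = 58 remain).
April has 30 days (58 − 30 = 28 remain).
28 into May → May 28.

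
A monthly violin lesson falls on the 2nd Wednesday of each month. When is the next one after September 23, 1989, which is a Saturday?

September 1989 starts on a Friday; its first Wednesday is the 6th, so the 2nd Wednesday is the 13th — September 13, 1989.
That is not after September 23, 1989, so look at October 1989.
October 1989 starts on a Sunday; its first Wednesday is the 4th, so the 2nd Wednesday is the 11th — October 11, 1989.

October 11, 1989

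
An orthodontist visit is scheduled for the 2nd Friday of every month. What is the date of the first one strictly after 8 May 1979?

May 1979 starts on a Tuesday; its first Friday is the 4th, so the 2nd Friday is the 11th — 11 May 1979.
11 May 1979 is after 8 May 1979, so that is the next one.

11 May 1979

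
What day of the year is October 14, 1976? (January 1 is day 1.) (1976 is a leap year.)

Days in months before October: 31 + 29 + 31 + 30 + 31 + 30 + 31 + 31 + 30 = 274.
Plus 14 days into October → day 288.

288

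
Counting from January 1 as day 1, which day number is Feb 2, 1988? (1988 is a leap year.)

33

Days in months before Feb: 31 = 31.
Plus 2 days into Feb → day 33.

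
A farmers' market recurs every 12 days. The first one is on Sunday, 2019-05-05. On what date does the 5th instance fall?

2019-06-22

The 5th occurrence is 4 intervals after the first: 4 × 12 = 48 days after 2019-05-05.
May has 31 days — 26 days to the end of May leaves 22.
22 days into June → 2019-06-22.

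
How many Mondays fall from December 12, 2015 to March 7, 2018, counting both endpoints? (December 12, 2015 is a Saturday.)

117

December 12, 2015 is a Saturday; the first Monday on or after it is December 14, 2015 (2 days later).
From December 14, 2015 to March 7, 2018: 17 + 366 + 365 + 66 = 814 days (rest of 2015, 2016, 2017, to March 7, 2018 in 2018).
814 ÷ 7 = 116 full weeks with remainder 2, so 116 more Mondays after the first → 117.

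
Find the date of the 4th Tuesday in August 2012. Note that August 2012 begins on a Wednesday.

August 2012 begins on a Wednesday, so the first Tuesday is August 7 (6 days later).
The 4th Tuesday is 3 weeks later: 7 + 21 = 28.

August 28, 2012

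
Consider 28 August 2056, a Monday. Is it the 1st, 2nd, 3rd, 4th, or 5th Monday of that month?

Day 28 falls in week ⌈28/7⌉ of the month.
Days 1–7 hold the 1st Monday, 8–14 the 2nd, 15–21 the 3rd, 22–28 the 4th, 29–31 the 5th.
28 is in the range for the 4th.

4th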